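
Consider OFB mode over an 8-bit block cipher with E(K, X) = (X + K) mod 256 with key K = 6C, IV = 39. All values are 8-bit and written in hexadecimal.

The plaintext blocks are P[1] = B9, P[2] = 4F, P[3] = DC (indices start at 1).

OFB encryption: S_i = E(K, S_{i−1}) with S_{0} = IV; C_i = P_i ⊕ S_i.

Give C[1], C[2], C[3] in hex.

C[1]: S = E(K, 39) = A5; B9 ⊕ A5 = 1C.
C[2]: S = E(K, A5) = 11; 4F ⊕ 11 = 5E.
C[3]: S = E(K, 11) = 7D; DC ⊕ 7D = A1.

C[1] = 1C, C[2] = 5E, C[3] = A1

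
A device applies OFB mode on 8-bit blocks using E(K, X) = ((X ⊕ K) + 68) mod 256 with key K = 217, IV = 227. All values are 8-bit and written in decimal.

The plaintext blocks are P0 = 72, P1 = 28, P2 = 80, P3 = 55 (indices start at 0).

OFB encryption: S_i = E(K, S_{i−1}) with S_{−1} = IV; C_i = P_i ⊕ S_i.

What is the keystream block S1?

235

C0: S = E(K, 227) = 126; 72 ⊕ 126 = 54.
C1: S = E(K, 126) = 235; 28 ⊕ 235 = 247.
So S1 = 235.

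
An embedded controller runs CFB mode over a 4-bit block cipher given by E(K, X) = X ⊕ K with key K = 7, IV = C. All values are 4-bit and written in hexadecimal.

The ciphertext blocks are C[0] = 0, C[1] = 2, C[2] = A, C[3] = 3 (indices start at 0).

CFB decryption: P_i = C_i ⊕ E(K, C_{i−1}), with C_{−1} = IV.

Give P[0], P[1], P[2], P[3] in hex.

P[0] = B, P[1] = 5, P[2] = F, P[3] = E

P[0]: E(K, C) = B; 0 ⊕ B = B.
P[1]: E(K, 0) = 7; 2 ⊕ 7 = 5.
P[2]: E(K, 2) = 5; A ⊕ 5 = F.
P[3]: E(K, A) = D; 3 ⊕ D = E.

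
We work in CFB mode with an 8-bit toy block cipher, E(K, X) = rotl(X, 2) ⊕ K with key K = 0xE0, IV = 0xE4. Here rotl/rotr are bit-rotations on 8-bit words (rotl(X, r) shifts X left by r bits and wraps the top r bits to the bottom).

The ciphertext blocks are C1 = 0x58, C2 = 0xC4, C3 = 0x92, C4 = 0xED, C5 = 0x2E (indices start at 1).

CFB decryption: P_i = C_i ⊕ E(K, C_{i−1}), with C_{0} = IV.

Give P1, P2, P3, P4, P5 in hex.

P1 = 0x2B, P2 = 0x45, P3 = 0x61, P4 = 0x47, P5 = 0x79

P1: E(K, 0xE4) = 0x73; 0x58 ⊕ 0x73 = 0x2B.
P2: E(K, 0x58) = 0x81; 0xC4 ⊕ 0x81 = 0x45.
P3: E(K, 0xC4) = 0xF3; 0x92 ⊕ 0xF3 = 0x61.
P4: E(K, 0x92) = 0xAA; 0xED ⊕ 0xAA = 0x47.
P5: E(K, 0xED) = 0x57; 0x2E ⊕ 0x57 = 0x79.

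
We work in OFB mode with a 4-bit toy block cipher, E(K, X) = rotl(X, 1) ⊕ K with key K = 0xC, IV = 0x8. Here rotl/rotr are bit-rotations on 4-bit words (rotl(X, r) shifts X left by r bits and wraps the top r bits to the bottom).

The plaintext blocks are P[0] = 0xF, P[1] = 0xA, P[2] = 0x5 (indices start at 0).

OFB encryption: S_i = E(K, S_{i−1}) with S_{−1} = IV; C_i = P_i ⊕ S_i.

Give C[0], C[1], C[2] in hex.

C[0]: S = E(K, 0x8) = 0xD; 0xF ⊕ 0xD = 0x2.
C[1]: S = E(K, 0xD) = 0x7; 0xA ⊕ 0x7 = 0xD.
C[2]: S = E(K, 0x7) = 0x2; 0x5 ⊕ 0x2 = 0x7.

C[0] = 0x2, C[1] = 0xD, C[2] = 0x7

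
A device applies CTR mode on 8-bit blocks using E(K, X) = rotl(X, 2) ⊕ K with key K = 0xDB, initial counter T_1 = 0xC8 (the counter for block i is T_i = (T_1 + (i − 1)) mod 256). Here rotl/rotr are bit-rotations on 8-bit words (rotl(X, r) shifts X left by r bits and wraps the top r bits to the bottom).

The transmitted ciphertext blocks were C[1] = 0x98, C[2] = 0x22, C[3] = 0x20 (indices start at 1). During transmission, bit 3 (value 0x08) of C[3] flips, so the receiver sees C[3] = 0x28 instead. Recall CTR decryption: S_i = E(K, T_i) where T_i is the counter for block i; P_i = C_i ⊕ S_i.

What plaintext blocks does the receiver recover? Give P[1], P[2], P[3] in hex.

Only C[3] changed, to 0x28. In CTR, a change in C_i flips the same bit in P_i only; the keystream is unaffected. Decrypting the received ciphertext:
P[1]: T = 0xC8, S = E(K, T) = 0xF8; 0x98 ⊕ 0xF8 = 0x60.
P[2]: T = 0xC9, S = E(K, T) = 0xFC; 0x22 ⊕ 0xFC = 0xDE.
P[3]: T = 0xCA, S = E(K, T) = 0xF0; 0x28 ⊕ 0xF0 = 0xD8.
Blocks that differ from the original plaintext: P[3].

P[1] = 0x60, P[2] = 0xDE, P[3] = 0xD8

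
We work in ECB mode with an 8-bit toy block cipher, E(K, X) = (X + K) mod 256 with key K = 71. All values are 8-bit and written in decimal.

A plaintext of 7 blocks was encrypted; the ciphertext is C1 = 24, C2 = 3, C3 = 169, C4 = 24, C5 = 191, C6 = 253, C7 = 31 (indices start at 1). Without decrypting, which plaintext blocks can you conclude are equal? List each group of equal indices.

P1 = P4

ECB encrypts each block independently with the same key, so equal ciphertext blocks imply equal plaintext blocks.
C1 = C4 = 24, so P1 = P4.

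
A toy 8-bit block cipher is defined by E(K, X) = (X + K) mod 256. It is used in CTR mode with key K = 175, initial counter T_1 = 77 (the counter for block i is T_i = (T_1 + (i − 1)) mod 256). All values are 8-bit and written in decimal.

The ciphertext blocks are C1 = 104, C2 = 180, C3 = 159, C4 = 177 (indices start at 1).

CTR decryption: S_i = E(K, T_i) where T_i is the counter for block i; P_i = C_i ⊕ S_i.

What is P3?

P3: T = 79, S = E(K, T) = 254; 159 ⊕ 254 = 97.

P3 = 97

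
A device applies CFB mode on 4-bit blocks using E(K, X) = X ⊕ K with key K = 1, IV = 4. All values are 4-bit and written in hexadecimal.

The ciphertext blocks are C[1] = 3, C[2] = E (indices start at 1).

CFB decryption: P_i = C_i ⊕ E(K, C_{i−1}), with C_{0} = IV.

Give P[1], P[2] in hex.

P[1]: E(K, 4) = 5; 3 ⊕ 5 = 6.
P[2]: E(K, 3) = 2; E ⊕ 2 = C.

P[1] = 6, P[2] = C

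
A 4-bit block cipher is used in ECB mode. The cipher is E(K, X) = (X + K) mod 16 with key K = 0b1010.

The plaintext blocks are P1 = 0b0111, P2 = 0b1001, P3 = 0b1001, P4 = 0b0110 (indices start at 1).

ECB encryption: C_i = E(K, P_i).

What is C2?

C2 = 0b0011

C2: E(K, 0b1001) = 0b0011.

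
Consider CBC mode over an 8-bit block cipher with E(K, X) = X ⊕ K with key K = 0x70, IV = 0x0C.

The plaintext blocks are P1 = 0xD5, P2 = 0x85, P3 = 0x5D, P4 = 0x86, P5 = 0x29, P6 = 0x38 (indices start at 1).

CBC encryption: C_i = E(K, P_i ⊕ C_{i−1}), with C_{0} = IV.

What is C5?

C1: P1 ⊕ 0x0C = 0xD9; E(K, 0xD9) = 0xA9.
C2: P2 ⊕ 0xA9 = 0x2C; E(K, 0x2C) = 0x5C.
C3: P3 ⊕ 0x5C = 0x01; E(K, 0x01) = 0x71.
C4: P4 ⊕ 0x71 = 0xF7; E(K, 0xF7) = 0x87.
C5: P5 ⊕ 0x87 = 0xAE; E(K, 0xAE) = 0xDE.

C5 = 0xDE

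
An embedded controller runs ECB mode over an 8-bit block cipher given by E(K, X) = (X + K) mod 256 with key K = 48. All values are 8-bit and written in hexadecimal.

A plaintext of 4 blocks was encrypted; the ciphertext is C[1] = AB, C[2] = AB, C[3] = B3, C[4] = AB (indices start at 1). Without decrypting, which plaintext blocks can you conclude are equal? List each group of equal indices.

ECB encrypts each block independently with the same key, so equal ciphertext blocks imply equal plaintext blocks.
C[1] = C[2] = C[4] = AB, so P[1] = P[2] = P[4].

P[1] = P[2] = P[4]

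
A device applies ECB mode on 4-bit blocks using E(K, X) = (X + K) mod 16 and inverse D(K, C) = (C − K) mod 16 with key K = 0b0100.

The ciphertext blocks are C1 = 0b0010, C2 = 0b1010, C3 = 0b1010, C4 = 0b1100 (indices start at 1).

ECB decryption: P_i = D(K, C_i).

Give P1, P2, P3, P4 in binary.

P1: D(K, 0b0010) = 0b1110.
P2: D(K, 0b1010) = 0b0110.
P3: D(K, 0b1010) = 0b0110.
P4: D(K, 0b1100) = 0b1000.

P1 = 0b1110, P2 = 0b0110, P3 = 0b0110, P4 = 0b1000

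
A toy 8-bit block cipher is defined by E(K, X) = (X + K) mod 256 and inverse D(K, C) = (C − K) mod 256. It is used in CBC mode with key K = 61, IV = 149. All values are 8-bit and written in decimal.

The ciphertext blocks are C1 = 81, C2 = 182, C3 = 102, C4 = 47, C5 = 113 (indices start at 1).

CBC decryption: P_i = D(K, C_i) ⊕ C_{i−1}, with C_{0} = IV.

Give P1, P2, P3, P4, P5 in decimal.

P1 = 129, P2 = 40, P3 = 159, P4 = 148, P5 = 27

P1: D(K, 81) = 20; 20 ⊕ 149 = 129.
P2: D(K, 182) = 121; 121 ⊕ 81 = 40.
P3: D(K, 102) = 41; 41 ⊕ 182 = 159.
P4: D(K, 47) = 242; 242 ⊕ 102 = 148.
P5: D(K, 113) = 52; 52 ⊕ 47 = 27.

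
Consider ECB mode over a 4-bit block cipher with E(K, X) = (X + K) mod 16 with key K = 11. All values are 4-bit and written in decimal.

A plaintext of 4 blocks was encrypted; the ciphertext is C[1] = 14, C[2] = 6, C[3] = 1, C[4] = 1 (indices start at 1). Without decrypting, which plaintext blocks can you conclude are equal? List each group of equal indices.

ECB encrypts each block independently with the same key, so equal ciphertext blocks imply equal plaintext blocks.
C[3] = C[4] = 1, so P[3] = P[4].

P[3] = P[4]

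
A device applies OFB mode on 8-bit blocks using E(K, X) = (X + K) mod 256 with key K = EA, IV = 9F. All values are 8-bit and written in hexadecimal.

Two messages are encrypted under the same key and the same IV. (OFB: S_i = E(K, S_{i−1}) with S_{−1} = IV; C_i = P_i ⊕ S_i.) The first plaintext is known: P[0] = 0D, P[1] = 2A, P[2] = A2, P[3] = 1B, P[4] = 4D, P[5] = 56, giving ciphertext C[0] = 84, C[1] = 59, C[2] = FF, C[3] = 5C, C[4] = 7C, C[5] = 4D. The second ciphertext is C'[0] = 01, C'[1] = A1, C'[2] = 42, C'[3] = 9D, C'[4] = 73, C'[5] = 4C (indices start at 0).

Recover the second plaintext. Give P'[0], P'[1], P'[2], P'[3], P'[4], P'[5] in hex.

In OFB with a reused IV, both messages share the same keystream S_i, so C_i ⊕ C'_i = P_i ⊕ P'_i and thus P'_i = P_i ⊕ C_i ⊕ C'_i.
P'[0]: 0D ⊕ 84 ⊕ 01 = 88.
P'[1]: 2A ⊕ 59 ⊕ A1 = D2.
P'[2]: A2 ⊕ FF ⊕ 42 = 1F.
P'[3]: 1B ⊕ 5C ⊕ 9D = DA.
P'[4]: 4D ⊕ 7C ⊕ 73 = 42.
P'[5]: 56 ⊕ 4D ⊕ 4C = 57.

P'[0] = 88, P'[1] = D2, P'[2] = 1F, P'[3] = DA, P'[4] = 42, P'[5] = 57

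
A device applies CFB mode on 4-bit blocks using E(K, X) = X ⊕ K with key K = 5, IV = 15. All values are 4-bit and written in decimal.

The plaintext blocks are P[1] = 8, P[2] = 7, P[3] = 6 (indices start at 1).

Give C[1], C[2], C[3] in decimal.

C[1] = 2, C[2] = 0, C[3] = 3

CFB encryption: C_i = P_i ⊕ E(K, C_{i−1}), with C_{0} = IV.
C[1]: E(K, 15) = 10; 8 ⊕ 10 = 2.
C[2]: E(K, 2) = 7; 7 ⊕ 7 = 0.
C[3]: E(K, 0) = 5; 6 ⊕ 5 = 3.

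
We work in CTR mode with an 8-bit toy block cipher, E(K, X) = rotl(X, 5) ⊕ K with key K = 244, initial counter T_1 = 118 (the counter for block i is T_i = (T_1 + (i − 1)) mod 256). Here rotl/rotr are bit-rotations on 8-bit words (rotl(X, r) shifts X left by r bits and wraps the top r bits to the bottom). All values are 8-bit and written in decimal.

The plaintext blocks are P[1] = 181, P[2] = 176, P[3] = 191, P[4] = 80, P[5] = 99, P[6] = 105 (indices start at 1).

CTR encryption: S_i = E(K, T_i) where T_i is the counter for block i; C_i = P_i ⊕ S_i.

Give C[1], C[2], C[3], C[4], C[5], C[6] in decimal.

C[1] = 143, C[2] = 170, C[3] = 68, C[4] = 139, C[5] = 216, C[6] = 242

C[1]: T = 118, S = E(K, T) = 58; 181 ⊕ 58 = 143.
C[2]: T = 119, S = E(K, T) = 26; 176 ⊕ 26 = 170.
C[3]: T = 120, S = E(K, T) = 251; 191 ⊕ 251 = 68.
C[4]: T = 121, S = E(K, T) = 219; 80 ⊕ 219 = 139.
C[5]: T = 122, S = E(K, T) = 187; 99 ⊕ 187 = 216.
C[6]: T = 123, S = E(K, T) = 155; 105 ⊕ 155 = 242.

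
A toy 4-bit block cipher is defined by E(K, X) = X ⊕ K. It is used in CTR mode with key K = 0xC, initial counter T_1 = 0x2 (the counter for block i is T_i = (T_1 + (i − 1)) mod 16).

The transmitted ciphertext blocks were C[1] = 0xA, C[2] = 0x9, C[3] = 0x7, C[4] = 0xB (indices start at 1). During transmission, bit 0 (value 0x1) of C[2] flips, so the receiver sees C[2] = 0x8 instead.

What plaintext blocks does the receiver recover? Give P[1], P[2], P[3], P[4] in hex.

CTR decryption: S_i = E(K, T_i) where T_i is the counter for block i; P_i = C_i ⊕ S_i.
Only C[2] changed, to 0x8. In CTR, a change in C_i flips the same bit in P_i only; the keystream is unaffected. Decrypting the received ciphertext:
P[1]: T = 0x2, S = E(K, T) = 0xE; 0xA ⊕ 0xE = 0x4.
P[2]: T = 0x3, S = E(K, T) = 0xF; 0x8 ⊕ 0xF = 0x7.
P[3]: T = 0x4, S = E(K, T) = 0x8; 0x7 ⊕ 0x8 = 0xF.
P[4]: T = 0x5, S = E(K, T) = 0x9; 0xB ⊕ 0x9 = 0x2.
Blocks that differ from the original plaintext: P[2].

P[1] = 0x4, P[2] = 0x7, P[3] = 0xF, P[4] = 0x2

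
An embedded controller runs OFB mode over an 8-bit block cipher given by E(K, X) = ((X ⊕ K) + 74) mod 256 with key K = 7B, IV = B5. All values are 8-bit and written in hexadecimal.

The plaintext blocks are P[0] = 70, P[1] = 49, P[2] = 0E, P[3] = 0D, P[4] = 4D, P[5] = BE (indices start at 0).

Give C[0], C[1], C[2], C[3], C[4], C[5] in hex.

OFB encryption: S_i = E(K, S_{i−1}) with S_{−1} = IV; C_i = P_i ⊕ S_i.
C[0]: S = E(K, B5) = 42; 70 ⊕ 42 = 32.
C[1]: S = E(K, 42) = AD; 49 ⊕ AD = E4.
C[2]: S = E(K, AD) = 4A; 0E ⊕ 4A = 44.
C[3]: S = E(K, 4A) = A5; 0D ⊕ A5 = A8.
C[4]: S = E(K, A5) = 52; 4D ⊕ 52 = 1F.
C[5]: S = E(K, 52) = 9D; BE ⊕ 9D = 23.

C[0] = 32, C[1] = E4, C[2] = 44, C[3] = A8, C[4] = 1F, C[5] = 23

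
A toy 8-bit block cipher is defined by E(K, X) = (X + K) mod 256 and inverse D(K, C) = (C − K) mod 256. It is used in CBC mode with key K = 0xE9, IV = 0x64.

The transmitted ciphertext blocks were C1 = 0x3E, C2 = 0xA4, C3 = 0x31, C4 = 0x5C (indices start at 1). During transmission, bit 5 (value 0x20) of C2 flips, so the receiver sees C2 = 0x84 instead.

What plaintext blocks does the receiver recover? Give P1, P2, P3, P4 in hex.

P1 = 0x31, P2 = 0xA5, P3 = 0xCC, P4 = 0x42

CBC decryption: P_i = D(K, C_i) ⊕ C_{i−1}, with C_{0} = IV.
Only C2 changed, to 0x84. In CBC, a change in C_i garbles P_i and flips the same bit in P_{i+1}. Decrypting the received ciphertext:
P1: D(K, 0x3E) = 0x55; 0x55 ⊕ 0x64 = 0x31.
P2: D(K, 0x84) = 0x9B; 0x9B ⊕ 0x3E = 0xA5.
P3: D(K, 0x31) = 0x48; 0x48 ⊕ 0x84 = 0xCC.
P4: D(K, 0x5C) = 0x73; 0x73 ⊕ 0x31 = 0x42.
Blocks that differ from the original plaintext: P2, P3.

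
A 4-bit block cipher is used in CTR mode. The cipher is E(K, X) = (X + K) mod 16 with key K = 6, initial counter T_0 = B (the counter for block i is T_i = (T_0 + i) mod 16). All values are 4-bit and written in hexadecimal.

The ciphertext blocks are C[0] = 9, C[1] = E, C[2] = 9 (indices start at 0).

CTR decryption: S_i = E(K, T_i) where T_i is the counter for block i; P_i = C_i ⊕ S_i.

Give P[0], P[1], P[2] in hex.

P[0] = 8, P[1] = C, P[2] = A

P[0]: T = B, S = E(K, T) = 1; 9 ⊕ 1 = 8.
P[1]: T = C, S = E(K, T) = 2; E ⊕ 2 = C.
P[2]: T = D, S = E(K, T) = 3; 9 ⊕ 3 = A.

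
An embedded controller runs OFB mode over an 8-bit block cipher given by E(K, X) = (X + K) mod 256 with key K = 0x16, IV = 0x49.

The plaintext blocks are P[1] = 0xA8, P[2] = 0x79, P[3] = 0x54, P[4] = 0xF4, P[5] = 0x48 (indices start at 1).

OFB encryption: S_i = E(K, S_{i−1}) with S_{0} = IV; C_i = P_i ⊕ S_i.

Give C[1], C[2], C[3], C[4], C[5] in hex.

C[1]: S = E(K, 0x49) = 0x5F; 0xA8 ⊕ 0x5F = 0xF7.
C[2]: S = E(K, 0x5F) = 0x75; 0x79 ⊕ 0x75 = 0x0C.
C[3]: S = E(K, 0x75) = 0x8B; 0x54 ⊕ 0x8B = 0xDF.
C[4]: S = E(K, 0x8B) = 0xA1; 0xF4 ⊕ 0xA1 = 0x55.
C[5]: S = E(K, 0xA1) = 0xB7; 0x48 ⊕ 0xB7 = 0xFF.

C[1] = 0xF7, C[2] = 0x0C, C[3] = 0xDF, C[4] = 0x55, C[5] = 0xFF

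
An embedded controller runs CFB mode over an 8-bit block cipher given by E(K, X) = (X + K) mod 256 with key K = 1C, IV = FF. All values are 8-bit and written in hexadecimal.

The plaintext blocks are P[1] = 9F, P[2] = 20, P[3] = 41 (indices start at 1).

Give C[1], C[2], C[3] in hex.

CFB encryption: C_i = P_i ⊕ E(K, C_{i−1}), with C_{0} = IV.
C[1]: E(K, FF) = 1B; 9F ⊕ 1B = 84.
C[2]: E(K, 84) = A0; 20 ⊕ A0 = 80.
C[3]: E(K, 80) = 9C; 41 ⊕ 9C = DD.

C[1] = 84, C[2] = 80, C[3] = DD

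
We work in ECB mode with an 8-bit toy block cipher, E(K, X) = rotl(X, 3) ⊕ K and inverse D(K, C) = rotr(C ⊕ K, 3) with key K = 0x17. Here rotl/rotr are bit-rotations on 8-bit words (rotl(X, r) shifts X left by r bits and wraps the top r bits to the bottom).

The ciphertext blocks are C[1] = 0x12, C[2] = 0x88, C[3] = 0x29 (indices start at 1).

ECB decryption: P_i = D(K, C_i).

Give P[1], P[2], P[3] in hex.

P[1] = 0xA0, P[2] = 0xF3, P[3] = 0xC7

P[1]: D(K, 0x12) = 0xA0.
P[2]: D(K, 0x88) = 0xF3.
P[3]: D(K, 0x29) = 0xC7.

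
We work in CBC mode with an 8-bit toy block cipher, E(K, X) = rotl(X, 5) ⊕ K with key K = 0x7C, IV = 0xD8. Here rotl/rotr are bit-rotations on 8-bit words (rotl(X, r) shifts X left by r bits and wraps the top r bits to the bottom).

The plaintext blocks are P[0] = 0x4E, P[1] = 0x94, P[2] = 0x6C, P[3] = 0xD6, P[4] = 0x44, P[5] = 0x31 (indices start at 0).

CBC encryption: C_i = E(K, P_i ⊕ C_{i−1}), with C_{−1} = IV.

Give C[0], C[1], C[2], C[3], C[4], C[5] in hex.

C[0] = 0xAE, C[1] = 0x3B, C[2] = 0x96, C[3] = 0x74, C[4] = 0x7A, C[5] = 0x15

C[0]: P[0] ⊕ 0xD8 = 0x96; E(K, 0x96) = 0xAE.
C[1]: P[1] ⊕ 0xAE = 0x3A; E(K, 0x3A) = 0x3B.
C[2]: P[2] ⊕ 0x3B = 0x57; E(K, 0x57) = 0x96.
C[3]: P[3] ⊕ 0x96 = 0x40; E(K, 0x40) = 0x74.
C[4]: P[4] ⊕ 0x74 = 0x30; E(K, 0x30) = 0x7A.
C[5]: P[5] ⊕ 0x7A = 0x4B; E(K, 0x4B) = 0x15.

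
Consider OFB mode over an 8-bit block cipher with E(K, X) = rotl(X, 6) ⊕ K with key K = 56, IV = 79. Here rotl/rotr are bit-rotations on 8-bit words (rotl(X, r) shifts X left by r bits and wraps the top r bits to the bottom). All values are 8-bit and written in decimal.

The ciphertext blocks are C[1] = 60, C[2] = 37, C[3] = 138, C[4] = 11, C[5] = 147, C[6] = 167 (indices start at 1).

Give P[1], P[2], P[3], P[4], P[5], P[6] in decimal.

OFB decryption: S_i = E(K, S_{i−1}) with S_{0} = IV; P_i = C_i ⊕ S_i.
P[1]: S = E(K, 79) = 235; 60 ⊕ 235 = 215.
P[2]: S = E(K, 235) = 194; 37 ⊕ 194 = 231.
P[3]: S = E(K, 194) = 136; 138 ⊕ 136 = 2.
P[4]: S = E(K, 136) = 26; 11 ⊕ 26 = 17.
P[5]: S = E(K, 26) = 190; 147 ⊕ 190 = 45.
P[6]: S = E(K, 190) = 151; 167 ⊕ 151 = 48.

P[1] = 215, P[2] = 231, P[3] = 2, P[4] = 17, P[5] = 45, P[6] = 48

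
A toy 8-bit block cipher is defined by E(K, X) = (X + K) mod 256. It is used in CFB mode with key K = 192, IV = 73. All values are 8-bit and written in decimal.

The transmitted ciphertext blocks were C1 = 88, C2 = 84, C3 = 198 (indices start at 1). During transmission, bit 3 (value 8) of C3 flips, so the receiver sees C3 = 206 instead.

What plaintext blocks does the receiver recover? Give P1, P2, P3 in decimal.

CFB decryption: P_i = C_i ⊕ E(K, C_{i−1}), with C_{0} = IV.
Only C3 changed, to 206. In CFB, a change in C_i flips the same bit in P_i and garbles P_{i+1}. Decrypting the received ciphertext:
P1: E(K, 73) = 9; 88 ⊕ 9 = 81.
P2: E(K, 88) = 24; 84 ⊕ 24 = 76.
P3: E(K, 84) = 20; 206 ⊕ 20 = 218.
Blocks that differ from the original plaintext: P3.

P1 = 81, P2 = 76, P3 = 218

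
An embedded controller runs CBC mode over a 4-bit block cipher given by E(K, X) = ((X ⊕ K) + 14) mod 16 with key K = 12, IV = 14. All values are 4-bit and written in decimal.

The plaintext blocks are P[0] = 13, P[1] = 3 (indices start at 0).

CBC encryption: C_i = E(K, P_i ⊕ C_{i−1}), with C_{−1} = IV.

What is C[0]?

C[0]: P[0] ⊕ 14 = 3; E(K, 3) = 13.

C[0] = 13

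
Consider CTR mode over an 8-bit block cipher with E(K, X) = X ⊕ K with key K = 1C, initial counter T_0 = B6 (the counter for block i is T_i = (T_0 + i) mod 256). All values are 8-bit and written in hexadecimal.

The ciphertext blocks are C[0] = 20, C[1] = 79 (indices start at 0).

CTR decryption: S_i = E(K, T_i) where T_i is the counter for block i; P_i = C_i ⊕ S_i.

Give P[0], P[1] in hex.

P[0]: T = B6, S = E(K, T) = AA; 20 ⊕ AA = 8A.
P[1]: T = B7, S = E(K, T) = AB; 79 ⊕ AB = D2.

P[0] = 8A, P[1] = D2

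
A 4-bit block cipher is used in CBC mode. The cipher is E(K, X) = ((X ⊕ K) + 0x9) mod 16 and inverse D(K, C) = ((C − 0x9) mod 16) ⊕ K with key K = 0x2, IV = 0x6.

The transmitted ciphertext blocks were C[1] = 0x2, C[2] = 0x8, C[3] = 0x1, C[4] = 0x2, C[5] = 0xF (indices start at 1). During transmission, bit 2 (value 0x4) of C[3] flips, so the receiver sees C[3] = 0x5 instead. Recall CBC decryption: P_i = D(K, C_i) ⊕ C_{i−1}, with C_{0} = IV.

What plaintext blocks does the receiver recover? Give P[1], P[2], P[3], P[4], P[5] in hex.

P[1] = 0xD, P[2] = 0xF, P[3] = 0x6, P[4] = 0xE, P[5] = 0x6

Only C[3] changed, to 0x5. In CBC, a change in C_i garbles P_i and flips the same bit in P_{i+1}. Decrypting the received ciphertext:
P[1]: D(K, 0x2) = 0xB; 0xB ⊕ 0x6 = 0xD.
P[2]: D(K, 0x8) = 0xD; 0xD ⊕ 0x2 = 0xF.
P[3]: D(K, 0x5) = 0xE; 0xE ⊕ 0x8 = 0x6.
P[4]: D(K, 0x2) = 0xB; 0xB ⊕ 0x5 = 0xE.
P[5]: D(K, 0xF) = 0x4; 0x4 ⊕ 0x2 = 0x6.
Blocks that differ from the original plaintext: P[3], P[4].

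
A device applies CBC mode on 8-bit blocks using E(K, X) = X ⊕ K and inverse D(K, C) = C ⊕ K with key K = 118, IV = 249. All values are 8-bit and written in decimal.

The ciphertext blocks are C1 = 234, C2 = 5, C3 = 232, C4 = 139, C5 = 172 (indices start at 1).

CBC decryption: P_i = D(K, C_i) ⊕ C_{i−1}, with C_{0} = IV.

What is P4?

P4 = 21

P4: D(K, 139) = 253; 253 ⊕ 232 = 21.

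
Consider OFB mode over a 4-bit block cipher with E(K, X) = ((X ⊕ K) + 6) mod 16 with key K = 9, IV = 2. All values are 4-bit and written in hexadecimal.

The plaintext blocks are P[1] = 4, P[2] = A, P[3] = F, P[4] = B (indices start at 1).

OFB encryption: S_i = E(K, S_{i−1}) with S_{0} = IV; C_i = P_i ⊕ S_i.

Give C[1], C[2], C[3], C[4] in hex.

C[1] = 5, C[2] = 4, C[3] = 2, C[4] = 1

C[1]: S = E(K, 2) = 1; 4 ⊕ 1 = 5.
C[2]: S = E(K, 1) = E; A ⊕ E = 4.
C[3]: S = E(K, E) = D; F ⊕ D = 2.
C[4]: S = E(K, D) = A; B ⊕ A = 1.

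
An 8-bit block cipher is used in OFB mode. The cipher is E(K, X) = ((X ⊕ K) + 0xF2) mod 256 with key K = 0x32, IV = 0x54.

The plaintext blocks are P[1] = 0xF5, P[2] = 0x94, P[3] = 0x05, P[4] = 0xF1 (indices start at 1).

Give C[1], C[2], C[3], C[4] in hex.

C[1] = 0xAD, C[2] = 0xC8, C[3] = 0x65, C[4] = 0xB5

OFB encryption: S_i = E(K, S_{i−1}) with S_{0} = IV; C_i = P_i ⊕ S_i.
C[1]: S = E(K, 0x54) = 0x58; 0xF5 ⊕ 0x58 = 0xAD.
C[2]: S = E(K, 0x58) = 0x5C; 0x94 ⊕ 0x5C = 0xC8.
C[3]: S = E(K, 0x5C) = 0x60; 0x05 ⊕ 0x60 = 0x65.
C[4]: S = E(K, 0x60) = 0x44; 0xF1 ⊕ 0x44 = 0xB5.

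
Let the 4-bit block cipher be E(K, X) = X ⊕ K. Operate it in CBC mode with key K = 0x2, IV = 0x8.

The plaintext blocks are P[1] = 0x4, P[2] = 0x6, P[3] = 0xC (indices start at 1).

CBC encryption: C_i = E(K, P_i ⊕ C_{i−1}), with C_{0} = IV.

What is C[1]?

C[1] = 0xE

C[1]: P[1] ⊕ 0x8 = 0xC; E(K, 0xC) = 0xE.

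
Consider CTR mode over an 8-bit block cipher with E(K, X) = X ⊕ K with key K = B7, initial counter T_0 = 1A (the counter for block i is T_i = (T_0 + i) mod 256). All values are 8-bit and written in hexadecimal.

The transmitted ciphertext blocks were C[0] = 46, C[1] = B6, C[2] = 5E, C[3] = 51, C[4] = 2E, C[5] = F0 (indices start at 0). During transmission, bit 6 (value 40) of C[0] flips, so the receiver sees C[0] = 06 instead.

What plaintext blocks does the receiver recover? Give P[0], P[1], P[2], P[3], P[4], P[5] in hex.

CTR decryption: S_i = E(K, T_i) where T_i is the counter for block i; P_i = C_i ⊕ S_i.
Only C[0] changed, to 06. In CTR, a change in C_i flips the same bit in P_i only; the keystream is unaffected. Decrypting the received ciphertext:
P[0]: T = 1A, S = E(K, T) = AD; 06 ⊕ AD = AB.
P[1]: T = 1B, S = E(K, T) = AC; B6 ⊕ AC = 1A.
P[2]: T = 1C, S = E(K, T) = AB; 5E ⊕ AB = F5.
P[3]: T = 1D, S = E(K, T) = AA; 51 ⊕ AA = FB.
P[4]: T = 1E, S = E(K, T) = A9; 2E ⊕ A9 = 87.
P[5]: T = 1F, S = E(K, T) = A8; F0 ⊕ A8 = 58.
Blocks that differ from the original plaintext: P[0].

P[0] = AB, P[1] = 1A, P[2] = F5, P[3] = FB, P[4] = 87, P[5] = 58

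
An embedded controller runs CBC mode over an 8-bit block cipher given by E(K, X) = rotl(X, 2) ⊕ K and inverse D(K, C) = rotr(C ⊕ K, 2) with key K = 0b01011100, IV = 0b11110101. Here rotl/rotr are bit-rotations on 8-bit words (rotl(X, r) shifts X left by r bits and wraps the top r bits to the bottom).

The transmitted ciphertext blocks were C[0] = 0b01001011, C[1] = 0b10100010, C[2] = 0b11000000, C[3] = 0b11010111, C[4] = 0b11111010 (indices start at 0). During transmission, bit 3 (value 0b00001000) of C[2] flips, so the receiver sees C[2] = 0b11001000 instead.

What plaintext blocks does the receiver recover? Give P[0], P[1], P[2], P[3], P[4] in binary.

P[0] = 0b00110000, P[1] = 0b11110100, P[2] = 0b10000111, P[3] = 0b00101010, P[4] = 0b01111110

CBC decryption: P_i = D(K, C_i) ⊕ C_{i−1}, with C_{−1} = IV.
Only C[2] changed, to 0b11001000. In CBC, a change in C_i garbles P_i and flips the same bit in P_{i+1}. Decrypting the received ciphertext:
P[0]: D(K, 0b01001011) = 0b11000101; 0b11000101 ⊕ 0b11110101 = 0b00110000.
P[1]: D(K, 0b10100010) = 0b10111111; 0b10111111 ⊕ 0b01001011 = 0b11110100.
P[2]: D(K, 0b11001000) = 0b00100101; 0b00100101 ⊕ 0b10100010 = 0b10000111.
P[3]: D(K, 0b11010111) = 0b11100010; 0b11100010 ⊕ 0b11001000 = 0b00101010.
P[4]: D(K, 0b11111010) = 0b10101001; 0b10101001 ⊕ 0b11010111 = 0b01111110.
Blocks that differ from the original plaintext: P[2], P[3].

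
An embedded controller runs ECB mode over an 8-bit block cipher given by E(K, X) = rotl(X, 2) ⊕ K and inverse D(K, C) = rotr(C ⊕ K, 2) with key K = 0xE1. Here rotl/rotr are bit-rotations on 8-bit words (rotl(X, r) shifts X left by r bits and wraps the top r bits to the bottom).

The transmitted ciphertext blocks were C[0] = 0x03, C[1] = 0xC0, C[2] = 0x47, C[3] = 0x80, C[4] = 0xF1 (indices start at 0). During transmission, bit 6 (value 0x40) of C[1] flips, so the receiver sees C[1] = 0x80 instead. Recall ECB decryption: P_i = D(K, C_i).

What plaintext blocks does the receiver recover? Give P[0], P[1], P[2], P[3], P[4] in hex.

Only C[1] changed, to 0x80. In ECB, a change in C_i affects only P_i. Decrypting the received ciphertext:
P[0]: D(K, 0x03) = 0xB8.
P[1]: D(K, 0x80) = 0x58.
P[2]: D(K, 0x47) = 0xA9.
P[3]: D(K, 0x80) = 0x58.
P[4]: D(K, 0xF1) = 0x04.
Blocks that differ from the original plaintext: P[1].

P[0] = 0xB8, P[1] = 0x58, P[2] = 0xA9, P[3] = 0x58, P[4] = 0x04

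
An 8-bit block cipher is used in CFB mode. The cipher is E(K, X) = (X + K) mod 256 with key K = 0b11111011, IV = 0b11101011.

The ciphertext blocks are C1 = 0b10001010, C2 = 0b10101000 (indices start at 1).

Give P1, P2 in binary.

CFB decryption: P_i = C_i ⊕ E(K, C_{i−1}), with C_{0} = IV.
P1: E(K, 0b11101011) = 0b11100110; 0b10001010 ⊕ 0b11100110 = 0b01101100.
P2: E(K, 0b10001010) = 0b10000101; 0b10101000 ⊕ 0b10000101 = 0b00101101.

P1 = 0b01101100, P2 = 0b00101101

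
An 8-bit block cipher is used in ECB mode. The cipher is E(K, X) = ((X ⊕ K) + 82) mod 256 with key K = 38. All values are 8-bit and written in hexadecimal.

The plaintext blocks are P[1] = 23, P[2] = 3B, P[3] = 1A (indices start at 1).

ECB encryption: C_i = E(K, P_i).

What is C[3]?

C[3] = A4

C[3]: E(K, 1A) = A4.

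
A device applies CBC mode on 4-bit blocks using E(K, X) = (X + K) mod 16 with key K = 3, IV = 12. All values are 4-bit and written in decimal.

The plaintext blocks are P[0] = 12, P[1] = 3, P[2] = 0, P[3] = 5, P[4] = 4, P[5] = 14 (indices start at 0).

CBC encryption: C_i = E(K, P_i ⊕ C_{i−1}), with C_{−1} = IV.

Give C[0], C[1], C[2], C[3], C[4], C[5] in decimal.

C[0]: P[0] ⊕ 12 = 0; E(K, 0) = 3.
C[1]: P[1] ⊕ 3 = 0; E(K, 0) = 3.
C[2]: P[2] ⊕ 3 = 3; E(K, 3) = 6.
C[3]: P[3] ⊕ 6 = 3; E(K, 3) = 6.
C[4]: P[4] ⊕ 6 = 2; E(K, 2) = 5.
C[5]: P[5] ⊕ 5 = 11; E(K, 11) = 14.

C[0] = 3, C[1] = 3, C[2] = 6, C[3] = 6, C[4] = 5, C[5] = 14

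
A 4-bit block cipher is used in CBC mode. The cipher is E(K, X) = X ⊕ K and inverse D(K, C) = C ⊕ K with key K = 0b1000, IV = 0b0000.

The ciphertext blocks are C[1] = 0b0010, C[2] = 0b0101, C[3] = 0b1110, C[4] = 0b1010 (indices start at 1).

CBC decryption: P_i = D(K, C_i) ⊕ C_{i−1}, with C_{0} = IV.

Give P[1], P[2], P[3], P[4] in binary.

P[1]: D(K, 0b0010) = 0b1010; 0b1010 ⊕ 0b0000 = 0b1010.
P[2]: D(K, 0b0101) = 0b1101; 0b1101 ⊕ 0b0010 = 0b1111.
P[3]: D(K, 0b1110) = 0b0110; 0b0110 ⊕ 0b0101 = 0b0011.
P[4]: D(K, 0b1010) = 0b0010; 0b0010 ⊕ 0b1110 = 0b1100.

P[1] = 0b1010, P[2] = 0b1111, P[3] = 0b0011, P[4] = 0b1100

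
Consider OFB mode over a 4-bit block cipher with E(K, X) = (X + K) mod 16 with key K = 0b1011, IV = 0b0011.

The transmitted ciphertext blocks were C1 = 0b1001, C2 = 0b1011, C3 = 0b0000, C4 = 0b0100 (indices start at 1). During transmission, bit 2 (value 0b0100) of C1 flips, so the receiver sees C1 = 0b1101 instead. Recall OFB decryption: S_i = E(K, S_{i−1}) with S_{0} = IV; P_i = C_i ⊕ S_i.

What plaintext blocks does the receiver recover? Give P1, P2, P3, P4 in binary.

Only C1 changed, to 0b1101. In OFB, a change in C_i flips the same bit in P_i only; the keystream is unaffected. Decrypting the received ciphertext:
P1: S = E(K, 0b0011) = 0b1110; 0b1101 ⊕ 0b1110 = 0b0011.
P2: S = E(K, 0b1110) = 0b1001; 0b1011 ⊕ 0b1001 = 0b0010.
P3: S = E(K, 0b1001) = 0b0100; 0b0000 ⊕ 0b0100 = 0b0100.
P4: S = E(K, 0b0100) = 0b1111; 0b0100 ⊕ 0b1111 = 0b1011.
Blocks that differ from the original plaintext: P1.

P1 = 0b0011, P2 = 0b0010, P3 = 0b0100, P4 = 0b1011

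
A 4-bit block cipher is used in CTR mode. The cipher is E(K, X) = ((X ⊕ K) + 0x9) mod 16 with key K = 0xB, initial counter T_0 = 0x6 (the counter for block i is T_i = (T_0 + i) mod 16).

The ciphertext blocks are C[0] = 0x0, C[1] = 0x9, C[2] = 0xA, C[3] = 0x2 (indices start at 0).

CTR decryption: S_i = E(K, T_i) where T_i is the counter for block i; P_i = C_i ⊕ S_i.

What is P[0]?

P[0] = 0x6

P[0]: T = 0x6, S = E(K, T) = 0x6; 0x0 ⊕ 0x6 = 0x6.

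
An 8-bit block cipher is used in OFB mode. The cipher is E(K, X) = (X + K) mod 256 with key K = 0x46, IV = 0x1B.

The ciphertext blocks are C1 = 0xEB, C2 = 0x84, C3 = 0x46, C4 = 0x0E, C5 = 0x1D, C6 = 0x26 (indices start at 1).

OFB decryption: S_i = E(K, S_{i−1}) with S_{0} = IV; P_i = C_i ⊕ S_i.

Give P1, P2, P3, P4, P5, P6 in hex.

P1: S = E(K, 0x1B) = 0x61; 0xEB ⊕ 0x61 = 0x8A.
P2: S = E(K, 0x61) = 0xA7; 0x84 ⊕ 0xA7 = 0x23.
P3: S = E(K, 0xA7) = 0xED; 0x46 ⊕ 0xED = 0xAB.
P4: S = E(K, 0xED) = 0x33; 0x0E ⊕ 0x33 = 0x3D.
P5: S = E(K, 0x33) = 0x79; 0x1D ⊕ 0x79 = 0x64.
P6: S = E(K, 0x79) = 0xBF; 0x26 ⊕ 0xBF = 0x99.

P1 = 0x8A, P2 = 0x23, P3 = 0xAB, P4 = 0x3D, P5 = 0x64, P6 = 0x99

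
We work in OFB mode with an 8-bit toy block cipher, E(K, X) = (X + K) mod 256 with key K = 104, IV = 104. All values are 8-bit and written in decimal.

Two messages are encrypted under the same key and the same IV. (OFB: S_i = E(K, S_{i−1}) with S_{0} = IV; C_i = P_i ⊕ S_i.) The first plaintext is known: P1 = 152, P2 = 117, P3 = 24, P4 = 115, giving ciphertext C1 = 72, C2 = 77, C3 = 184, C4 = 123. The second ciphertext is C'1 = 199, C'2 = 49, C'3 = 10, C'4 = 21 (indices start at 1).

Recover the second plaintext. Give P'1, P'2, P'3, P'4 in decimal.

P'1 = 23, P'2 = 9, P'3 = 170, P'4 = 29

In OFB with a reused IV, both messages share the same keystream S_i, so C_i ⊕ C'_i = P_i ⊕ P'_i and thus P'_i = P_i ⊕ C_i ⊕ C'_i.
P'1: 152 ⊕ 72 ⊕ 199 = 23.
P'2: 117 ⊕ 77 ⊕ 49 = 9.
P'3: 24 ⊕ 184 ⊕ 10 = 170.
P'4: 115 ⊕ 123 ⊕ 21 = 29.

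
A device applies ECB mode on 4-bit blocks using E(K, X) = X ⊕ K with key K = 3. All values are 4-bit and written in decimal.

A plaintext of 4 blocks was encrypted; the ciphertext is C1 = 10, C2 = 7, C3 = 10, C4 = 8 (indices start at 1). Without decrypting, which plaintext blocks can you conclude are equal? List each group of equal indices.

ECB encrypts each block independently with the same key, so equal ciphertext blocks imply equal plaintext blocks.
C1 = C3 = 10, so P1 = P3.

P1 = P3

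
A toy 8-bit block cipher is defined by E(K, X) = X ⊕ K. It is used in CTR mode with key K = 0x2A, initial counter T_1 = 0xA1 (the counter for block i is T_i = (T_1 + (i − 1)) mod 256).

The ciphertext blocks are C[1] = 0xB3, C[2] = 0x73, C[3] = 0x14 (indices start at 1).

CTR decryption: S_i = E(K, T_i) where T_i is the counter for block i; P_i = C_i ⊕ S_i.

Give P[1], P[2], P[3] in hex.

P[1] = 0x38, P[2] = 0xFB, P[3] = 0x9D

P[1]: T = 0xA1, S = E(K, T) = 0x8B; 0xB3 ⊕ 0x8B = 0x38.
P[2]: T = 0xA2, S = E(K, T) = 0x88; 0x73 ⊕ 0x88 = 0xFB.
P[3]: T = 0xA3, S = E(K, T) = 0x89; 0x14 ⊕ 0x89 = 0x9D.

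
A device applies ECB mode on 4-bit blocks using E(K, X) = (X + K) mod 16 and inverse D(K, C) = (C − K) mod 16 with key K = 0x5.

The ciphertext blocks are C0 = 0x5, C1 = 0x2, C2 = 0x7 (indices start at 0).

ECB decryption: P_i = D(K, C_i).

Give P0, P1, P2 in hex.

P0: D(K, 0x5) = 0x0.
P1: D(K, 0x2) = 0xD.
P2: D(K, 0x7) = 0x2.

P0 = 0x0, P1 = 0xD, P2 = 0x2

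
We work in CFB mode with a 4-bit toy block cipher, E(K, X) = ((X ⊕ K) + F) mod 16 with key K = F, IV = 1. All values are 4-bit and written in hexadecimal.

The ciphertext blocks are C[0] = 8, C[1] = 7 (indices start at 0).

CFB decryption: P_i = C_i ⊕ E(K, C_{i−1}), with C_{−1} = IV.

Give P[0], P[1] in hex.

P[0] = 5, P[1] = 1

P[0]: E(K, 1) = D; 8 ⊕ D = 5.
P[1]: E(K, 8) = 6; 7 ⊕ 6 = 1.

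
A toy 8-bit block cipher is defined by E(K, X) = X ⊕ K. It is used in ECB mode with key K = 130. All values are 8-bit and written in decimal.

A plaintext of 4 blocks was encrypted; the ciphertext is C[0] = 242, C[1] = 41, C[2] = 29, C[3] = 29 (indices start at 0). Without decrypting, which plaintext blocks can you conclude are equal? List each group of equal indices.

ECB encrypts each block independently with the same key, so equal ciphertext blocks imply equal plaintext blocks.
C[2] = C[3] = 29, so P[2] = P[3].

P[2] = P[3]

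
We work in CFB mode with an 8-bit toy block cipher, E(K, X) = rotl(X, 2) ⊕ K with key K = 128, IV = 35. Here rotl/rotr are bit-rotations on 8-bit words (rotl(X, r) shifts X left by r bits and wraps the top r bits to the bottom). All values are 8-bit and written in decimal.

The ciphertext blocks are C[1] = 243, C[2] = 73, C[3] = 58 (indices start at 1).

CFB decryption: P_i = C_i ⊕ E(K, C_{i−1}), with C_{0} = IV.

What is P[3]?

P[3]: E(K, 73) = 165; 58 ⊕ 165 = 159.

P[3] = 159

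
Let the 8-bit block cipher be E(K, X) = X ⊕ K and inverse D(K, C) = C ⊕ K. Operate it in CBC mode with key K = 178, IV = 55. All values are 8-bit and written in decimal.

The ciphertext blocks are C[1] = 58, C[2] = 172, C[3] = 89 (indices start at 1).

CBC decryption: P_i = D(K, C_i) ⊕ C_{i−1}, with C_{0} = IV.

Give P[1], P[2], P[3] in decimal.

P[1]: D(K, 58) = 136; 136 ⊕ 55 = 191.
P[2]: D(K, 172) = 30; 30 ⊕ 58 = 36.
P[3]: D(K, 89) = 235; 235 ⊕ 172 = 71.

P[1] = 191, P[2] = 36, P[3] = 71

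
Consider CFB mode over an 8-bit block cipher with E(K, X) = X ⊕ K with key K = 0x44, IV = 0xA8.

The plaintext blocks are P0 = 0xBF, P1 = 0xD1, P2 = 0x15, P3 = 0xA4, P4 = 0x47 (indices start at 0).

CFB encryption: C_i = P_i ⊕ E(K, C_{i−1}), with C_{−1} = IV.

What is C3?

C3 = 0x77

C0: E(K, 0xA8) = 0xEC; 0xBF ⊕ 0xEC = 0x53.
C1: E(K, 0x53) = 0x17; 0xD1 ⊕ 0x17 = 0xC6.
C2: E(K, 0xC6) = 0x82; 0x15 ⊕ 0x82 = 0x97.
C3: E(K, 0x97) = 0xD3; 0xA4 ⊕ 0xD3 = 0x77.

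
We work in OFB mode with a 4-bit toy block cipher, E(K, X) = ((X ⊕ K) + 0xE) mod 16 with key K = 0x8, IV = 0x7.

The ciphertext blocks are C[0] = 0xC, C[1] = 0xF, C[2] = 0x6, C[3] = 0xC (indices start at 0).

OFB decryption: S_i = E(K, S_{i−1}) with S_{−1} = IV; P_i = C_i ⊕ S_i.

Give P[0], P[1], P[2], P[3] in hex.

P[0]: S = E(K, 0x7) = 0xD; 0xC ⊕ 0xD = 0x1.
P[1]: S = E(K, 0xD) = 0x3; 0xF ⊕ 0x3 = 0xC.
P[2]: S = E(K, 0x3) = 0x9; 0x6 ⊕ 0x9 = 0xF.
P[3]: S = E(K, 0x9) = 0xF; 0xC ⊕ 0xF = 0x3.

P[0] = 0x1, P[1] = 0xC, P[2] = 0xF, P[3] = 0x3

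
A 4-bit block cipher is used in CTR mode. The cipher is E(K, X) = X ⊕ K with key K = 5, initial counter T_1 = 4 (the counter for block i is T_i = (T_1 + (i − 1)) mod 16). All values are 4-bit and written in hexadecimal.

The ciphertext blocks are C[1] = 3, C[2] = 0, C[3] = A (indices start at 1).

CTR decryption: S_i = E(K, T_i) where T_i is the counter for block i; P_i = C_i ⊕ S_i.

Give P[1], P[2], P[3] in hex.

P[1]: T = 4, S = E(K, T) = 1; 3 ⊕ 1 = 2.
P[2]: T = 5, S = E(K, T) = 0; 0 ⊕ 0 = 0.
P[3]: T = 6, S = E(K, T) = 3; A ⊕ 3 = 9.

P[1] = 2, P[2] = 0, P[3] = 9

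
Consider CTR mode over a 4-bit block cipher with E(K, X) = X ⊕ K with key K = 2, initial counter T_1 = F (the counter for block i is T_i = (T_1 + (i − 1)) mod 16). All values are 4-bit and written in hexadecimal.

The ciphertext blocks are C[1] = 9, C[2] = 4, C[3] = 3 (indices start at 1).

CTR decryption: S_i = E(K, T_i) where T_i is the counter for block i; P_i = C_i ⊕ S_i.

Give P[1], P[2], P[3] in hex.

P[1]: T = F, S = E(K, T) = D; 9 ⊕ D = 4.
P[2]: T = 0, S = E(K, T) = 2; 4 ⊕ 2 = 6.
P[3]: T = 1, S = E(K, T) = 3; 3 ⊕ 3 = 0.

P[1] = 4, P[2] = 6, P[3] = 0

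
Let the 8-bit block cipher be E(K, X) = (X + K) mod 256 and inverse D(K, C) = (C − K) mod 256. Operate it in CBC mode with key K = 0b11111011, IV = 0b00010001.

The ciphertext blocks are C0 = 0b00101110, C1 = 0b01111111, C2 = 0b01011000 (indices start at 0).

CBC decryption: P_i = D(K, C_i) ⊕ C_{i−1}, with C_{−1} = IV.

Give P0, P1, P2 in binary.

P0 = 0b00100010, P1 = 0b10101010, P2 = 0b00100010

P0: D(K, 0b00101110) = 0b00110011; 0b00110011 ⊕ 0b00010001 = 0b00100010.
P1: D(K, 0b01111111) = 0b10000100; 0b10000100 ⊕ 0b00101110 = 0b10101010.
P2: D(K, 0b01011000) = 0b01011101; 0b01011101 ⊕ 0b01111111 = 0b00100010.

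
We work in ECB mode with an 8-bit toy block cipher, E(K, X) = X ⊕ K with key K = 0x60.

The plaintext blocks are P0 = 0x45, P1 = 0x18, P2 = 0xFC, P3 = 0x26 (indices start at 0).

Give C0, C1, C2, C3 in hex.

C0 = 0x25, C1 = 0x78, C2 = 0x9C, C3 = 0x46

ECB encryption: C_i = E(K, P_i).
C0: E(K, 0x45) = 0x25.
C1: E(K, 0x18) = 0x78.
C2: E(K, 0xFC) = 0x9C.
C3: E(K, 0x26) = 0x46.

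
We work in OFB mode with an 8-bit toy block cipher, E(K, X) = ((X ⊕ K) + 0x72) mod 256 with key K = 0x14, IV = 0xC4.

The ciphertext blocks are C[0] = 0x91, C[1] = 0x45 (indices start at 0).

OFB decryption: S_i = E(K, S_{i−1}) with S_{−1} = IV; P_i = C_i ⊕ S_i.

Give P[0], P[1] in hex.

P[0] = 0xD3, P[1] = 0x8D

P[0]: S = E(K, 0xC4) = 0x42; 0x91 ⊕ 0x42 = 0xD3.
P[1]: S = E(K, 0x42) = 0xC8; 0x45 ⊕ 0xC8 = 0x8D.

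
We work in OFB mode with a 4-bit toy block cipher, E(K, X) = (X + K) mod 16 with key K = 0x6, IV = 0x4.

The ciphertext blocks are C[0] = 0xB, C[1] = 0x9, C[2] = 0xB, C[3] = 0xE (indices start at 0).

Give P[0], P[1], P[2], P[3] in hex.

OFB decryption: S_i = E(K, S_{i−1}) with S_{−1} = IV; P_i = C_i ⊕ S_i.
P[0]: S = E(K, 0x4) = 0xA; 0xB ⊕ 0xA = 0x1.
P[1]: S = E(K, 0xA) = 0x0; 0x9 ⊕ 0x0 = 0x9.
P[2]: S = E(K, 0x0) = 0x6; 0xB ⊕ 0x6 = 0xD.
P[3]: S = E(K, 0x6) = 0xC; 0xE ⊕ 0xC = 0x2.

P[0] = 0x1, P[1] = 0x9, P[2] = 0xD, P[3] = 0x2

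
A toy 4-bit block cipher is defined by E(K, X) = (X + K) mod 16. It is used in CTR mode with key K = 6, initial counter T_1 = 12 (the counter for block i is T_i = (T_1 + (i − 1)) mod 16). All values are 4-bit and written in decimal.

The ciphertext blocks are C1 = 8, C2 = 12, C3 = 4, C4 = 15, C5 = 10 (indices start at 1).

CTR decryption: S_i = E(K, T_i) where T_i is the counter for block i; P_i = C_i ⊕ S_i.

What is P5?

P5: T = 0, S = E(K, T) = 6; 10 ⊕ 6 = 12.

P5 = 12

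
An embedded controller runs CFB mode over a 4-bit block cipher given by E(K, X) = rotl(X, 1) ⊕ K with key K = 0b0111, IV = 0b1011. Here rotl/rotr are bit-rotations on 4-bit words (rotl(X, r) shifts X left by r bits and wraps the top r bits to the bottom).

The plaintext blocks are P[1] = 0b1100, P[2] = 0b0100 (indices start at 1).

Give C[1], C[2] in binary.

CFB encryption: C_i = P_i ⊕ E(K, C_{i−1}), with C_{0} = IV.
C[1]: E(K, 0b1011) = 0b0000; 0b1100 ⊕ 0b0000 = 0b1100.
C[2]: E(K, 0b1100) = 0b1110; 0b0100 ⊕ 0b1110 = 0b1010.

C[1] = 0b1100, C[2] = 0b1010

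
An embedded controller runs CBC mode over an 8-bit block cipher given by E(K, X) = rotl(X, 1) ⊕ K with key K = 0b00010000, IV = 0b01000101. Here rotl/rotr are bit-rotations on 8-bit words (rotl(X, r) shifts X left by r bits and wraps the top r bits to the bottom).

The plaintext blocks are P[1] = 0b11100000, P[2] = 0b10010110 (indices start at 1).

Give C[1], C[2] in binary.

CBC encryption: C_i = E(K, P_i ⊕ C_{i−1}), with C_{0} = IV.
C[1]: P[1] ⊕ 0b01000101 = 0b10100101; E(K, 0b10100101) = 0b01011011.
C[2]: P[2] ⊕ 0b01011011 = 0b11001101; E(K, 0b11001101) = 0b10001011.

C[1] = 0b01011011, C[2] = 0b10001011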